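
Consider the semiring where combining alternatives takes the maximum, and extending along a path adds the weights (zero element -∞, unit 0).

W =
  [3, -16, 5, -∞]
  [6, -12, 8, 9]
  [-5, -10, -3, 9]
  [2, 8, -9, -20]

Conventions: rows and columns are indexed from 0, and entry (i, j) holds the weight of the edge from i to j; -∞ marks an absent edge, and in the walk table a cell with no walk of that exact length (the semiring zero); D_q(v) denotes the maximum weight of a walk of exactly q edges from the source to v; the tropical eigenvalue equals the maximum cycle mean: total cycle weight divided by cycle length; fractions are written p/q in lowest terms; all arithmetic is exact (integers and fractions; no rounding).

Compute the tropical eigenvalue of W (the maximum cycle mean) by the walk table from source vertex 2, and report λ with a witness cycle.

q=0: [-∞, -∞, 0, -∞]
q=1: [-5, -10, -3, 9]
q=2: [11, 17, 0, 6]
q=3: [23, 14, 25, 26]
q=4: [28, 34, 28, 34]
Optimal cycle mean attained by: cycle 1->3->1, total 9 + 8, length 2.
Answer: λ = 17/2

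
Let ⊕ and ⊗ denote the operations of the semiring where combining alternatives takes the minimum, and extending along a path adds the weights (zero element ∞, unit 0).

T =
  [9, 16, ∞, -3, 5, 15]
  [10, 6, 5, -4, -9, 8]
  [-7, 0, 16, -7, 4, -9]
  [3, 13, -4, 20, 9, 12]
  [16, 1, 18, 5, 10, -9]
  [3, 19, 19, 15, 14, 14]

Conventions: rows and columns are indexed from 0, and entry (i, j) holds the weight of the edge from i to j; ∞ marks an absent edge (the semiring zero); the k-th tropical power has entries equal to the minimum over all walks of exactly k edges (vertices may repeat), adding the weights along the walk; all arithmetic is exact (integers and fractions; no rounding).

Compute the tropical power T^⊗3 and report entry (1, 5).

T^⊗2:
  [0, 6, -7, 6, 6, -4]
  [-2, -8, -8, -4, -3, -18]
  [-6, 5, -11, -10, -9, -5]
  [-11, -4, 12, -11, 0, -13]
  [-6, 7, 1, -3, -8, 1]
  [12, 15, 11, 0, 8, 5]
T^⊗3:
  [-14, -7, 2, -14, -3, -16]
  [-15, -8, -8, -15, -17, -17]
  [-18, -11, -14, -18, -7, -20]
  [-10, 1, -15, -14, -13, -9]
  [-6, -7, -7, -9, -2, -17]
  [3, 9, -4, 4, 6, -1]
Key observation: the optimum is the walk 1->3->2->5, with weight (-4) + (-4) + (-9) = -17.
Optimal value attained by: walk 1->3->2->5.
Answer: (T^⊗3)[1][5] = -17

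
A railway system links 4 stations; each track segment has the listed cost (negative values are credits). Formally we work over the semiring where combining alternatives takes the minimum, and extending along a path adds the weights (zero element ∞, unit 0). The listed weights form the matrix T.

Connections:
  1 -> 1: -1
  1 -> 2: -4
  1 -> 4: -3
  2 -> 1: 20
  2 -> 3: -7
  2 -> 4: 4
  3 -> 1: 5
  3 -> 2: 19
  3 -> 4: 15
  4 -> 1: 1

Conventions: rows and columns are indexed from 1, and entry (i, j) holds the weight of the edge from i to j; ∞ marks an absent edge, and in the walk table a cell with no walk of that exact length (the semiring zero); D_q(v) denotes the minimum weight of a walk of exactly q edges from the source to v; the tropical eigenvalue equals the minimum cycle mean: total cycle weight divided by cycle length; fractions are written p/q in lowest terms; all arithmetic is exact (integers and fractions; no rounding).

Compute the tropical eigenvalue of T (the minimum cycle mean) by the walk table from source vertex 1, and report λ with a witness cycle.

q=0: [0, ∞, ∞, ∞]
q=1: [-1, -4, ∞, -3]
q=2: [-2, -5, -11, -4]
q=3: [-6, -6, -12, -5]
q=4: [-7, -10, -13, -9]
Optimal cycle mean attained by: cycle 1->2->3->1, total (-4) + (-7) + 5, length 3.
Answer: λ = -2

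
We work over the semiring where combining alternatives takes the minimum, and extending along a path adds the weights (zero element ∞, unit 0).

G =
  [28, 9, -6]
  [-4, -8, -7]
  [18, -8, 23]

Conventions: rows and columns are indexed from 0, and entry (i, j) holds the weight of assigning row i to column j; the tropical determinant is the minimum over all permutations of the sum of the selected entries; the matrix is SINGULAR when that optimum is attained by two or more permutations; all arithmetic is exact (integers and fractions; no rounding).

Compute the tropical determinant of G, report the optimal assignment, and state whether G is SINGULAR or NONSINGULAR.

σ = (0, 1, 2): 28 + (-8) + 23 = 43
σ = (0, 2, 1): 28 + (-7) + (-8) = 13
σ = (1, 0, 2): 9 + (-4) + 23 = 28
σ = (1, 2, 0): 9 + (-7) + 18 = 20
σ = (2, 0, 1): (-6) + (-4) + (-8) = -18
σ = (2, 1, 0): (-6) + (-8) + 18 = 4
Optimal value attained by: σ = (2, 0, 1).
Answer: det⊕(G) = -18; verdict: NONSINGULAR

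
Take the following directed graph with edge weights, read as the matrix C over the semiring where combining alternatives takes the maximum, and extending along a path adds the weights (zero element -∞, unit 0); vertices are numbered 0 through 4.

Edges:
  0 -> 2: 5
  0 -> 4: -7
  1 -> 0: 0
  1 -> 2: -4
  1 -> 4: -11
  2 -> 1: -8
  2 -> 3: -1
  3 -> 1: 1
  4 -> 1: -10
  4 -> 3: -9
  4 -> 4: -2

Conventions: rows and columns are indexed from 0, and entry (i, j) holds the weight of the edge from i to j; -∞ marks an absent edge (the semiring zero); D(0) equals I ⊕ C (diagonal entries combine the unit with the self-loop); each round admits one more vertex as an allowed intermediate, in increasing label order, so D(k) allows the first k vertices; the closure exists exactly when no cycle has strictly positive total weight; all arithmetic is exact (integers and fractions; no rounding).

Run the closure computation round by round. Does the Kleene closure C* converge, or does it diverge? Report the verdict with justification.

D(0):
  [0, -∞, 5, -∞, -7]
  [0, 0, -4, -∞, -11]
  [-∞, -8, 0, -1, -∞]
  [-∞, 1, -∞, 0, -∞]
  [-∞, -10, -∞, -9, 0]
D(1):
  [0, -∞, 5, -∞, -7]
  [0, 0, 5, -∞, -7]
  [-∞, -8, 0, -1, -∞]
  [-∞, 1, -∞, 0, -∞]
  [-∞, -10, -∞, -9, 0]
D(2):
  [0, -∞, 5, -∞, -7]
  [0, 0, 5, -∞, -7]
  [-8, -8, 0, -1, -15]
  [1, 1, 6, 0, -6]
  [-10, -10, -5, -9, 0]
Detection: at round 3, diagonal entry (3, 3) turns strictly positive.
Key observation: the cycle 3->1->0->2->3 has total weight 1 + 0 + 5 + (-1), which is strictly positive.
Answer: DIVERGES — positive cycle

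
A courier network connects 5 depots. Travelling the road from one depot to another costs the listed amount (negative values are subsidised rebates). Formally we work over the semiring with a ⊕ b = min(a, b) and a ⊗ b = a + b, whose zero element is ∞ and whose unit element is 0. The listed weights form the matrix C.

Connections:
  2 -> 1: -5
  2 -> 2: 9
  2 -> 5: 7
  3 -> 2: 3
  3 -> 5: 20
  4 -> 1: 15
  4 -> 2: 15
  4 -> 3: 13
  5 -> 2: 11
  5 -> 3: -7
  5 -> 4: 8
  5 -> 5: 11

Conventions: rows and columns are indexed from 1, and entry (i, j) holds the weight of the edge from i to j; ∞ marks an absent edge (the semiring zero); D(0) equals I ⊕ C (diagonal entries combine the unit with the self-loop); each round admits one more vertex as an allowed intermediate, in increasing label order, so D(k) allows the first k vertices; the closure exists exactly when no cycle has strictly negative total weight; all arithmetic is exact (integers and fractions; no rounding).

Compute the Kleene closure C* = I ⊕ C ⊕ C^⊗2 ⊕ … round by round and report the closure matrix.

D(0):
  [0, ∞, ∞, ∞, ∞]
  [-5, 0, ∞, ∞, 7]
  [∞, 3, 0, ∞, 20]
  [15, 15, 13, 0, ∞]
  [∞, 11, -7, 8, 0]
D(1):
  [0, ∞, ∞, ∞, ∞]
  [-5, 0, ∞, ∞, 7]
  [∞, 3, 0, ∞, 20]
  [15, 15, 13, 0, ∞]
  [∞, 11, -7, 8, 0]
D(2):
  [0, ∞, ∞, ∞, ∞]
  [-5, 0, ∞, ∞, 7]
  [-2, 3, 0, ∞, 10]
  [10, 15, 13, 0, 22]
  [6, 11, -7, 8, 0]
D(3):
  [0, ∞, ∞, ∞, ∞]
  [-5, 0, ∞, ∞, 7]
  [-2, 3, 0, ∞, 10]
  [10, 15, 13, 0, 22]
  [-9, -4, -7, 8, 0]
D(4):
  [0, ∞, ∞, ∞, ∞]
  [-5, 0, ∞, ∞, 7]
  [-2, 3, 0, ∞, 10]
  [10, 15, 13, 0, 22]
  [-9, -4, -7, 8, 0]
D(5):
  [0, ∞, ∞, ∞, ∞]
  [-5, 0, 0, 15, 7]
  [-2, 3, 0, 18, 10]
  [10, 15, 13, 0, 22]
  [-9, -4, -7, 8, 0]
Answer: C* = [[0, ∞, ∞, ∞, ∞], [-5, 0, 0, 15, 7], [-2, 3, 0, 18, 10], [10, 15, 13, 0, 22], [-9, -4, -7, 8, 0]]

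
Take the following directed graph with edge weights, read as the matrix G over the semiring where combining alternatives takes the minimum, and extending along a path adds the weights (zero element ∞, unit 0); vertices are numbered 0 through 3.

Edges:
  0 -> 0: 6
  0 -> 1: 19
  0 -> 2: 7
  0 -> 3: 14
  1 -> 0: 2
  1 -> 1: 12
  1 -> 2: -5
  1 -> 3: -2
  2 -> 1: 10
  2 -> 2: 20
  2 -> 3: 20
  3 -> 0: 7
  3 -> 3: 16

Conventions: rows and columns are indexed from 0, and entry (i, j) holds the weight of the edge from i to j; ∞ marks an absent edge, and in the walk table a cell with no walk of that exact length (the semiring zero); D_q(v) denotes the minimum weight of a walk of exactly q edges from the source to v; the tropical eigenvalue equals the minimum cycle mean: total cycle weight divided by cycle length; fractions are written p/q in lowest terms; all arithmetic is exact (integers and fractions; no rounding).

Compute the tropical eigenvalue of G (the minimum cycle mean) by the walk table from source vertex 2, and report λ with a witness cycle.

q=0: [∞, ∞, 0, ∞]
q=1: [∞, 10, 20, 20]
q=2: [12, 22, 5, 8]
q=3: [15, 15, 17, 20]
q=4: [17, 27, 10, 13]
Optimal cycle mean attained by: cycle 1->2->1, total (-5) + 10, length 2.
Answer: λ = 5/2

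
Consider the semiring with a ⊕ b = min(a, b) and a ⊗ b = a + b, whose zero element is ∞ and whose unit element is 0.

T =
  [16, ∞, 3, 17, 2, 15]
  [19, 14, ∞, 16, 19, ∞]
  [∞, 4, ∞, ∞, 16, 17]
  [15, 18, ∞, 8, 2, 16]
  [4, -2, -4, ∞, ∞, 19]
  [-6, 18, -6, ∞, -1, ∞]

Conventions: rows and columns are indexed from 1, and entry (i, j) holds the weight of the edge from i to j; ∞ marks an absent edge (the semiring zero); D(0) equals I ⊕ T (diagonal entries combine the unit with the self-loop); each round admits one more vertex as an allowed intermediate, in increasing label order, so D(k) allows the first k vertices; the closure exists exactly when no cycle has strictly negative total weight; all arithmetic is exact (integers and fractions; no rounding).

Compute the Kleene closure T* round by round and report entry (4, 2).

D(0):
  [0, ∞, 3, 17, 2, 15]
  [19, 0, ∞, 16, 19, ∞]
  [∞, 4, 0, ∞, 16, 17]
  [15, 18, ∞, 0, 2, 16]
  [4, -2, -4, ∞, 0, 19]
  [-6, 18, -6, ∞, -1, 0]
D(1):
  [0, ∞, 3, 17, 2, 15]
  [19, 0, 22, 16, 19, 34]
  [∞, 4, 0, ∞, 16, 17]
  [15, 18, 18, 0, 2, 16]
  [4, -2, -4, 21, 0, 19]
  [-6, 18, -6, 11, -4, 0]
D(2):
  [0, ∞, 3, 17, 2, 15]
  [19, 0, 22, 16, 19, 34]
  [23, 4, 0, 20, 16, 17]
  [15, 18, 18, 0, 2, 16]
  [4, -2, -4, 14, 0, 19]
  [-6, 18, -6, 11, -4, 0]
D(3):
  [0, 7, 3, 17, 2, 15]
  [19, 0, 22, 16, 19, 34]
  [23, 4, 0, 20, 16, 17]
  [15, 18, 18, 0, 2, 16]
  [4, -2, -4, 14, 0, 13]
  [-6, -2, -6, 11, -4, 0]
D(4):
  [0, 7, 3, 17, 2, 15]
  [19, 0, 22, 16, 18, 32]
  [23, 4, 0, 20, 16, 17]
  [15, 18, 18, 0, 2, 16]
  [4, -2, -4, 14, 0, 13]
  [-6, -2, -6, 11, -4, 0]
D(5):
  [0, 0, -2, 16, 2, 15]
  [19, 0, 14, 16, 18, 31]
  [20, 4, 0, 20, 16, 17]
  [6, 0, -2, 0, 2, 15]
  [4, -2, -4, 14, 0, 13]
  [-6, -6, -8, 10, -4, 0]
D(6):
  [0, 0, -2, 16, 2, 15]
  [19, 0, 14, 16, 18, 31]
  [11, 4, 0, 20, 13, 17]
  [6, 0, -2, 0, 2, 15]
  [4, -2, -4, 14, 0, 13]
  [-6, -6, -8, 10, -4, 0]
Answer: T*[4][2] = 0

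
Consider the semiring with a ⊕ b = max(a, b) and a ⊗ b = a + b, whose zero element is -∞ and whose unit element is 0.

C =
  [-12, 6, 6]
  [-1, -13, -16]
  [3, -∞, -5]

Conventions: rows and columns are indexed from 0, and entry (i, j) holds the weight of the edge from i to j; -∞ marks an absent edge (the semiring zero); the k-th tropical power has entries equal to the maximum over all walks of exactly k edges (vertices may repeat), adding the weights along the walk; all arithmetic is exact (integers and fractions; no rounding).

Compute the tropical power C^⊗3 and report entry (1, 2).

C^⊗2:
  [9, -6, 1]
  [-13, 5, 5]
  [-2, 9, 9]
C^⊗3:
  [4, 15, 15]
  [8, -7, 0]
  [12, 4, 4]
Key observation: the optimum is the walk 1->0->2->2, with weight (-1) + 6 + (-5) = 0.
Optimal value attained by: walk 1->0->2->2.
Answer: (C^⊗3)[1][2] = 0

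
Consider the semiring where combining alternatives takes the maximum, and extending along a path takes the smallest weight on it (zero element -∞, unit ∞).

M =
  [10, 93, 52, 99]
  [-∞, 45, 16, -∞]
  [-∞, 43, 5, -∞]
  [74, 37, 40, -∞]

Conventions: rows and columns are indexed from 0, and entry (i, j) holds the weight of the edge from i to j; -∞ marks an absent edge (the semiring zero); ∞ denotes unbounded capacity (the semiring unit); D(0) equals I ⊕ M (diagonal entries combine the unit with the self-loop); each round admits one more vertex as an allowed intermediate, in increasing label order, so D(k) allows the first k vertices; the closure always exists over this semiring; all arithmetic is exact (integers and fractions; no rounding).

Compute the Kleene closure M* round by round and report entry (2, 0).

D(0):
  [∞, 93, 52, 99]
  [-∞, ∞, 16, -∞]
  [-∞, 43, ∞, -∞]
  [74, 37, 40, ∞]
D(1):
  [∞, 93, 52, 99]
  [-∞, ∞, 16, -∞]
  [-∞, 43, ∞, -∞]
  [74, 74, 52, ∞]
D(2):
  [∞, 93, 52, 99]
  [-∞, ∞, 16, -∞]
  [-∞, 43, ∞, -∞]
  [74, 74, 52, ∞]
D(3):
  [∞, 93, 52, 99]
  [-∞, ∞, 16, -∞]
  [-∞, 43, ∞, -∞]
  [74, 74, 52, ∞]
D(4):
  [∞, 93, 52, 99]
  [-∞, ∞, 16, -∞]
  [-∞, 43, ∞, -∞]
  [74, 74, 52, ∞]
Answer: M*[2][0] = -∞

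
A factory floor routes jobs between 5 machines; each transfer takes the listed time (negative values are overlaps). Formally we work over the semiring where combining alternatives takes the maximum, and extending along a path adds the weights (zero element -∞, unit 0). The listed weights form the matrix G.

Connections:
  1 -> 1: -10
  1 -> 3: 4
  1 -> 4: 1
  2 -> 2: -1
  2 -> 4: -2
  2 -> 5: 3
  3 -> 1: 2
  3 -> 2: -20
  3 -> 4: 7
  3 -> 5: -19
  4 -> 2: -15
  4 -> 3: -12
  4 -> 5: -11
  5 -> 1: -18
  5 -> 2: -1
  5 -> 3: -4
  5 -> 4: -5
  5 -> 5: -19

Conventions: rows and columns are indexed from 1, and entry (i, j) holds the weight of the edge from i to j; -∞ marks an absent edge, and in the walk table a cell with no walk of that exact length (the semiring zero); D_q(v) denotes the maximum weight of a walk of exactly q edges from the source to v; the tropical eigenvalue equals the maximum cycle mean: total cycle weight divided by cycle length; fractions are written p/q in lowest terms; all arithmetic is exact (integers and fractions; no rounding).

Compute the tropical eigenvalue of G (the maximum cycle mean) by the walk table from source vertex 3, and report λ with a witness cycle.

q=0: [-∞, -∞, 0, -∞, -∞]
q=1: [2, -20, -∞, 7, -19]
q=2: [-8, -8, 6, 3, -4]
q=3: [8, -5, -4, 13, -5]
q=4: [-2, -2, 12, 9, 2]
q=5: [14, 1, 2, 19, 1]
Optimal cycle mean attained by: cycle 1->3->1, total 4 + 2, length 2.
Answer: λ = 3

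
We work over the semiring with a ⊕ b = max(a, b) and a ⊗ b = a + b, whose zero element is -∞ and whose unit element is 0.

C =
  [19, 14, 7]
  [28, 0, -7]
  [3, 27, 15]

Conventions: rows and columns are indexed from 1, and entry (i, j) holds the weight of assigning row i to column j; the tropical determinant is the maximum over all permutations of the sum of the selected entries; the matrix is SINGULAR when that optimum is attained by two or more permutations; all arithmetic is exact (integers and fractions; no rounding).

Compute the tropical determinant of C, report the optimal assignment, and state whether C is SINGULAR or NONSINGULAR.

σ = (1, 2, 3): 19 + 0 + 15 = 34
σ = (1, 3, 2): 19 + (-7) + 27 = 39
σ = (2, 1, 3): 14 + 28 + 15 = 57
σ = (2, 3, 1): 14 + (-7) + 3 = 10
σ = (3, 1, 2): 7 + 28 + 27 = 62
σ = (3, 2, 1): 7 + 0 + 3 = 10
Optimal value attained by: σ = (3, 1, 2).
Answer: det⊕(C) = 62; verdict: NONSINGULAR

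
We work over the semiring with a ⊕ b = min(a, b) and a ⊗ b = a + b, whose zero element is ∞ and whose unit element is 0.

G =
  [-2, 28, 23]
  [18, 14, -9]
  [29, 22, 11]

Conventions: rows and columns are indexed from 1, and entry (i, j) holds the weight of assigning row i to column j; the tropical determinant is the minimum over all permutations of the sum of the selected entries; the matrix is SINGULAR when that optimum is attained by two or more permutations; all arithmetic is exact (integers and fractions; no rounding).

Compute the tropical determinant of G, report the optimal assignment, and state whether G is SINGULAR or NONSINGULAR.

σ = (1, 2, 3): (-2) + 14 + 11 = 23
σ = (1, 3, 2): (-2) + (-9) + 22 = 11
σ = (2, 1, 3): 28 + 18 + 11 = 57
σ = (2, 3, 1): 28 + (-9) + 29 = 48
σ = (3, 1, 2): 23 + 18 + 22 = 63
σ = (3, 2, 1): 23 + 14 + 29 = 66
Optimal value attained by: σ = (1, 3, 2).
Answer: det⊕(G) = 11; verdict: NONSINGULAR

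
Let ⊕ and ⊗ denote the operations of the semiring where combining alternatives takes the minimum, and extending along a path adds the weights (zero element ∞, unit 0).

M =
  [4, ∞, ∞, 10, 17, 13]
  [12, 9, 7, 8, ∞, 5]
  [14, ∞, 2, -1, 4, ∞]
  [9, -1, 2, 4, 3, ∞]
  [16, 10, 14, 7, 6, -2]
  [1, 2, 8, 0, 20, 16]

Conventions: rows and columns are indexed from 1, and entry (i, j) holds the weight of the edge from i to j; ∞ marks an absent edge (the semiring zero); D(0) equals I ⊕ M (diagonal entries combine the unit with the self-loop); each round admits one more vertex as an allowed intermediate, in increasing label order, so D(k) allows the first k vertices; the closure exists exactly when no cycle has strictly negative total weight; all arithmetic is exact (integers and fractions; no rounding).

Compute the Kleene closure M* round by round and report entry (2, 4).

D(0):
  [0, ∞, ∞, 10, 17, 13]
  [12, 0, 7, 8, ∞, 5]
  [14, ∞, 0, -1, 4, ∞]
  [9, -1, 2, 0, 3, ∞]
  [16, 10, 14, 7, 0, -2]
  [1, 2, 8, 0, 20, 0]
D(1):
  [0, ∞, ∞, 10, 17, 13]
  [12, 0, 7, 8, 29, 5]
  [14, ∞, 0, -1, 4, 27]
  [9, -1, 2, 0, 3, 22]
  [16, 10, 14, 7, 0, -2]
  [1, 2, 8, 0, 18, 0]
D(2):
  [0, ∞, ∞, 10, 17, 13]
  [12, 0, 7, 8, 29, 5]
  [14, ∞, 0, -1, 4, 27]
  [9, -1, 2, 0, 3, 4]
  [16, 10, 14, 7, 0, -2]
  [1, 2, 8, 0, 18, 0]
D(3):
  [0, ∞, ∞, 10, 17, 13]
  [12, 0, 7, 6, 11, 5]
  [14, ∞, 0, -1, 4, 27]
  [9, -1, 2, 0, 3, 4]
  [16, 10, 14, 7, 0, -2]
  [1, 2, 8, 0, 12, 0]
D(4):
  [0, 9, 12, 10, 13, 13]
  [12, 0, 7, 6, 9, 5]
  [8, -2, 0, -1, 2, 3]
  [9, -1, 2, 0, 3, 4]
  [16, 6, 9, 7, 0, -2]
  [1, -1, 2, 0, 3, 0]
D(5):
  [0, 9, 12, 10, 13, 11]
  [12, 0, 7, 6, 9, 5]
  [8, -2, 0, -1, 2, 0]
  [9, -1, 2, 0, 3, 1]
  [16, 6, 9, 7, 0, -2]
  [1, -1, 2, 0, 3, 0]
D(6):
  [0, 9, 12, 10, 13, 11]
  [6, 0, 7, 5, 8, 5]
  [1, -2, 0, -1, 2, 0]
  [2, -1, 2, 0, 3, 1]
  [-1, -3, 0, -2, 0, -2]
  [1, -1, 2, 0, 3, 0]
Answer: M*[2][4] = 5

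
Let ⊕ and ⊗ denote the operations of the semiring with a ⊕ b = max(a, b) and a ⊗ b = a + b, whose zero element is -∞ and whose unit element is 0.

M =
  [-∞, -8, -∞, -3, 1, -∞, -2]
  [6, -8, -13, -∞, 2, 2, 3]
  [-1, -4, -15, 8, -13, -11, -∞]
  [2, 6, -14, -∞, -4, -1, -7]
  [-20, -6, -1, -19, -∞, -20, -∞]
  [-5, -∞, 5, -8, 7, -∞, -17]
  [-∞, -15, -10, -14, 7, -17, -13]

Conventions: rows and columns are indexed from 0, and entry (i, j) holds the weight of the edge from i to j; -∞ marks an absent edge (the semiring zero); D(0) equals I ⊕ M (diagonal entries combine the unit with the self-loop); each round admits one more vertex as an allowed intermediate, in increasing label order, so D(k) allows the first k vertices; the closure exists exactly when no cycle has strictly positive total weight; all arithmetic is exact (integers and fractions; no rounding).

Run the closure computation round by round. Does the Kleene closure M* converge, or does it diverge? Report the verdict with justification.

D(0):
  [0, -8, -∞, -3, 1, -∞, -2]
  [6, 0, -13, -∞, 2, 2, 3]
  [-1, -4, 0, 8, -13, -11, -∞]
  [2, 6, -14, 0, -4, -1, -7]
  [-20, -6, -1, -19, 0, -20, -∞]
  [-5, -∞, 5, -8, 7, 0, -17]
  [-∞, -15, -10, -14, 7, -17, 0]
D(1):
  [0, -8, -∞, -3, 1, -∞, -2]
  [6, 0, -13, 3, 7, 2, 4]
  [-1, -4, 0, 8, 0, -11, -3]
  [2, 6, -14, 0, 3, -1, 0]
  [-20, -6, -1, -19, 0, -20, -22]
  [-5, -13, 5, -8, 7, 0, -7]
  [-∞, -15, -10, -14, 7, -17, 0]
Detection: at round 2, diagonal entry (3, 3) turns strictly positive.
Key observation: the cycle 3->1->0->3 has total weight 6 + 6 + (-3), which is strictly positive.
Answer: DIVERGES — positive cycle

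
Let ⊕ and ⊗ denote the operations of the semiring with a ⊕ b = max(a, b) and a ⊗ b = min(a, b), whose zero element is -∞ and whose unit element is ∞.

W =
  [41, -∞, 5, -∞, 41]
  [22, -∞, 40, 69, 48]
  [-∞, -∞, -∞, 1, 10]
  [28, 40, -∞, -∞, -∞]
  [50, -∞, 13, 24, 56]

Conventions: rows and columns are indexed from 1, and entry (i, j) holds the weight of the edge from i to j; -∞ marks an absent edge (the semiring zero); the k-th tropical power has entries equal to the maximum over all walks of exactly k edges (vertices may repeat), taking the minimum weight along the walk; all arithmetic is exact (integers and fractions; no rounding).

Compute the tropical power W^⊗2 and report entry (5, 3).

W^⊗2:
  [41, -∞, 13, 24, 41]
  [48, 40, 13, 24, 48]
  [10, 1, 10, 10, 10]
  [28, -∞, 40, 40, 40]
  [50, 24, 13, 24, 56]
Key observation: the optimum is the walk 5->5->3, with weight 56 min 13 = 13.
Optimal value attained by: walk 5->5->3.
Answer: (W^⊗2)[5][3] = 13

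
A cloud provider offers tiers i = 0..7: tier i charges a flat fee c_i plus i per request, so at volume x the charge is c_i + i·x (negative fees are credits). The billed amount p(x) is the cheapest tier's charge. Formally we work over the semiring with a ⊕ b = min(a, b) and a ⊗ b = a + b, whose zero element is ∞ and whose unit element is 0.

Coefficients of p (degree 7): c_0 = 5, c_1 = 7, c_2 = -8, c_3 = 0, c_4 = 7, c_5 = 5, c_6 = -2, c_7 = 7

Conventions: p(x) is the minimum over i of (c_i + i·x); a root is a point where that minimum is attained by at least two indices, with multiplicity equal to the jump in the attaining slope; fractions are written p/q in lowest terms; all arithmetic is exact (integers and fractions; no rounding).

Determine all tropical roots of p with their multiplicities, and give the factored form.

hull edge (i=0, c=5) to (i=2, c=-8): slope -13/2, span 2
hull edge (i=2, c=-8) to (i=6, c=-2): slope 3/2, span 4
hull edge (i=6, c=-2) to (i=7, c=7): slope 9, span 1
Factored form: p(x) = 7 ⊗ (x ⊕ (-9)) ⊗ (x ⊕ (-3/2)) ⊗ (x ⊕ (-3/2)) ⊗ (x ⊕ (-3/2)) ⊗ (x ⊕ (-3/2)) ⊗ (x ⊕ 13/2) ⊗ (x ⊕ 13/2)
Answer: roots = -9 (mult 1), -3/2 (mult 4), 13/2 (mult 2)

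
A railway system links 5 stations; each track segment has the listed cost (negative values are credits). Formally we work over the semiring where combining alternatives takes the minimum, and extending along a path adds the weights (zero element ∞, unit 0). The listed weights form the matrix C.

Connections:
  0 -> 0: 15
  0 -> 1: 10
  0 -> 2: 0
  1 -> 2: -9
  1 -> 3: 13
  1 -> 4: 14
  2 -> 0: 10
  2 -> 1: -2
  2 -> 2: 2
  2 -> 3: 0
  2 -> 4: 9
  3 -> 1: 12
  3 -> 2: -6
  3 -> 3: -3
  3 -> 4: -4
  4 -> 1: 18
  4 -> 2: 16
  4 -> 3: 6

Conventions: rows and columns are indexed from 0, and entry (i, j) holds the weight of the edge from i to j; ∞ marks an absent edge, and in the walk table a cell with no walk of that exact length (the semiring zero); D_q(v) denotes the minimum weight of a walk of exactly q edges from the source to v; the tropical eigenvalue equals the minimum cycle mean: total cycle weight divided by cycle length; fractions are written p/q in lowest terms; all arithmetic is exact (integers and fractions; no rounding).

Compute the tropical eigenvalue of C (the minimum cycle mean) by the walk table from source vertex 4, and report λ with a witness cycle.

q=0: [∞, ∞, ∞, ∞, 0]
q=1: [∞, 18, 16, 6, ∞]
q=2: [26, 14, 0, 3, 2]
q=3: [10, -2, -3, 0, -1]
q=4: [7, -5, -11, -3, -4]
q=5: [-1, -13, -14, -11, -7]
Optimal cycle mean attained by: cycle 1->2->1, total (-9) + (-2), length 2.
Answer: λ = -11/2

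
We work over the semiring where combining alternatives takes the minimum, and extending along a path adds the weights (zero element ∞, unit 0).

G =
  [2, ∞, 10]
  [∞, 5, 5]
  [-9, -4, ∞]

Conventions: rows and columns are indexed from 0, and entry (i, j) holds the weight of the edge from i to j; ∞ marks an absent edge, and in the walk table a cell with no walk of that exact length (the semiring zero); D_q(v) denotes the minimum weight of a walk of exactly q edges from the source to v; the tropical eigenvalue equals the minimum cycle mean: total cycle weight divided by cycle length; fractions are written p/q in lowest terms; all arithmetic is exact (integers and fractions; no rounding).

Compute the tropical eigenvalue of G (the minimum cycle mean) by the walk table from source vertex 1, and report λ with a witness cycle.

q=0: [∞, 0, ∞]
q=1: [∞, 5, 5]
q=2: [-4, 1, 10]
q=3: [-2, 6, 6]
Optimal cycle mean attained by: cycle 0->2->0, total 10 + (-9), length 2.
Answer: λ = 1/2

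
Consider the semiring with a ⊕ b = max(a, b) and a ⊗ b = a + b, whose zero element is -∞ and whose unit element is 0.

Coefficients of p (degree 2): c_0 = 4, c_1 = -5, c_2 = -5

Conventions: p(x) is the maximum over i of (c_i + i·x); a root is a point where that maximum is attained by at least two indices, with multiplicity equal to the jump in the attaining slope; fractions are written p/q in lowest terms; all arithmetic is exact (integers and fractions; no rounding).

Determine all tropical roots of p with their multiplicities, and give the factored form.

hull edge (i=0, c=4) to (i=2, c=-5): slope -9/2, span 2
Factored form: p(x) = -5 ⊗ (x ⊕ 9/2) ⊗ (x ⊕ 9/2)
Answer: roots = 9/2 (mult 2)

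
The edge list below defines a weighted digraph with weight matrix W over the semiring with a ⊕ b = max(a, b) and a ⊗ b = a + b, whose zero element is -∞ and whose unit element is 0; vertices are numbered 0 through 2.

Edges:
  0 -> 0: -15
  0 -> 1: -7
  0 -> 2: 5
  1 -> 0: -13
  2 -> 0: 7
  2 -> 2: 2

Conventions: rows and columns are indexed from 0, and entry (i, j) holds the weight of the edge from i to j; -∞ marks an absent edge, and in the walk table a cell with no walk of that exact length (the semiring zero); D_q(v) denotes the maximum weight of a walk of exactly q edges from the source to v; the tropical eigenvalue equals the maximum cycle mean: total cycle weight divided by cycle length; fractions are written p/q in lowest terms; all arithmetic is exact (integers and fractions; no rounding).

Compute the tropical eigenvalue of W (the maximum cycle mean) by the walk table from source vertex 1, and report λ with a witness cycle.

q=0: [-∞, 0, -∞]
q=1: [-13, -∞, -∞]
q=2: [-28, -20, -8]
q=3: [-1, -35, -6]
Optimal cycle mean attained by: cycle 0->2->0, total 5 + 7, length 2.
Answer: λ = 6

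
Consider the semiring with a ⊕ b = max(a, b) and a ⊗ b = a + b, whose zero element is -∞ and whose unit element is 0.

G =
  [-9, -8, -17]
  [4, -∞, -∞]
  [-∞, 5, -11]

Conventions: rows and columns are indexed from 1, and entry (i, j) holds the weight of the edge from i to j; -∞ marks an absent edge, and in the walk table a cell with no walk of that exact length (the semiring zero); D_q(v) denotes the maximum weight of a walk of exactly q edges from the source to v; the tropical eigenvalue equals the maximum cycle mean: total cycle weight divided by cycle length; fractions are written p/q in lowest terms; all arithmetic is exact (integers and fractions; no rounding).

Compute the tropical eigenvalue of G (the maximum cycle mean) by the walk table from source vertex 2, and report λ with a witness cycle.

q=0: [-∞, 0, -∞]
q=1: [4, -∞, -∞]
q=2: [-5, -4, -13]
q=3: [0, -8, -22]
Optimal cycle mean attained by: cycle 1->2->1, total (-8) + 4, length 2.
Answer: λ = -2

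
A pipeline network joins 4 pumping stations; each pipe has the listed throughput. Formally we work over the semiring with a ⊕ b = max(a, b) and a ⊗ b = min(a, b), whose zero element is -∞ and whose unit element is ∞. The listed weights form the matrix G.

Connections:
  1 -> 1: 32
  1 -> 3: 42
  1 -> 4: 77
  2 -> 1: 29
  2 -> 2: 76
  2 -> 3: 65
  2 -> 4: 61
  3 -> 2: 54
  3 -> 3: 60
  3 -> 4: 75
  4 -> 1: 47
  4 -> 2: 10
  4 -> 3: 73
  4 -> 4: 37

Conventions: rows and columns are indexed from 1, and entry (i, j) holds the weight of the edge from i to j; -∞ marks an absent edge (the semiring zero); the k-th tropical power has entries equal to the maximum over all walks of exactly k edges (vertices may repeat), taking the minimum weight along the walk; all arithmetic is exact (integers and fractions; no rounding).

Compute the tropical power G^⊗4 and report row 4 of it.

G^⊗2:
  [47, 42, 73, 42]
  [47, 76, 65, 65]
  [47, 54, 73, 60]
  [37, 54, 60, 73]
G^⊗3:
  [42, 54, 60, 73]
  [47, 76, 65, 65]
  [47, 54, 60, 73]
  [47, 54, 73, 60]
G^⊗4:
  [47, 54, 73, 60]
  [47, 76, 65, 65]
  [47, 54, 73, 60]
  [47, 54, 60, 73]
Answer: row 4 of G^⊗4 = [47, 54, 60, 73]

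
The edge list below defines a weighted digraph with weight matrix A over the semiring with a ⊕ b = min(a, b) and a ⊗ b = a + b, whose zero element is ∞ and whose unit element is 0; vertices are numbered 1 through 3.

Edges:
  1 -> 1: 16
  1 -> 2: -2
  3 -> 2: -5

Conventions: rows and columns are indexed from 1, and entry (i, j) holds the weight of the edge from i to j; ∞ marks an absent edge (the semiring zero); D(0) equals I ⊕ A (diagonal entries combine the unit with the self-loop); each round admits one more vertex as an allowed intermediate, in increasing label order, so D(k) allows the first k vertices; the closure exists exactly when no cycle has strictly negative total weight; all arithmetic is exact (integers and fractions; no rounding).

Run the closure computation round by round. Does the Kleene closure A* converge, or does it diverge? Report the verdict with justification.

D(0):
  [0, -2, ∞]
  [∞, 0, ∞]
  [∞, -5, 0]
D(1):
  [0, -2, ∞]
  [∞, 0, ∞]
  [∞, -5, 0]
D(2):
  [0, -2, ∞]
  [∞, 0, ∞]
  [∞, -5, 0]
D(3):
  [0, -2, ∞]
  [∞, 0, ∞]
  [∞, -5, 0]
Key observation: every diagonal entry stays at the unit through all rounds, so no improving cycle exists.
Answer: CONVERGES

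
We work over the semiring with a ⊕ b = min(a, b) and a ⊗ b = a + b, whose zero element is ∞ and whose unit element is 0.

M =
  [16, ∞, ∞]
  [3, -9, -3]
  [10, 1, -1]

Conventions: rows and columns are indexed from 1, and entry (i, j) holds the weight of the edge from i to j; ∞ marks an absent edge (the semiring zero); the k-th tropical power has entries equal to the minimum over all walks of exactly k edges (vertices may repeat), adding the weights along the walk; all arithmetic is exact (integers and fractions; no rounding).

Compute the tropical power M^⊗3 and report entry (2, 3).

M^⊗2:
  [32, ∞, ∞]
  [-6, -18, -12]
  [4, -8, -2]
M^⊗3:
  [48, ∞, ∞]
  [-15, -27, -21]
  [-5, -17, -11]
Key observation: the optimum is the walk 2->2->2->3, with weight (-9) + (-9) + (-3) = -21.
Optimal value attained by: walk 2->2->2->3.
Answer: (M^⊗3)[2][3] = -21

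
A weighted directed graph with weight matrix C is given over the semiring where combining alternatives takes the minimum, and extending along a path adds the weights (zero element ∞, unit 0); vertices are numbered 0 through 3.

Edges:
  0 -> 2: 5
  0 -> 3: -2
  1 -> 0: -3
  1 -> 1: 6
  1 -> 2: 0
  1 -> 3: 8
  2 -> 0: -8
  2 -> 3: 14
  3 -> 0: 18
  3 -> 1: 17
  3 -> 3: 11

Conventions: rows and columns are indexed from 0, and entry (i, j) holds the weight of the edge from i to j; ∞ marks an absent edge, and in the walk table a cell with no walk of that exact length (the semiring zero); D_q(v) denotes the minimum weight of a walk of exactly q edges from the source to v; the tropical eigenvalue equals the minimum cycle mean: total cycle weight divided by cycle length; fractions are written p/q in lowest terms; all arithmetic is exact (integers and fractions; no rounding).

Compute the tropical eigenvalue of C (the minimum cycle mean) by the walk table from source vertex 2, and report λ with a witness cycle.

q=0: [∞, ∞, 0, ∞]
q=1: [-8, ∞, ∞, 14]
q=2: [32, 31, -3, -10]
q=3: [-11, 7, 31, 1]
q=4: [4, 13, -6, -13]
Optimal cycle mean attained by: cycle 0->2->0, total 5 + (-8), length 2.
Answer: λ = -3/2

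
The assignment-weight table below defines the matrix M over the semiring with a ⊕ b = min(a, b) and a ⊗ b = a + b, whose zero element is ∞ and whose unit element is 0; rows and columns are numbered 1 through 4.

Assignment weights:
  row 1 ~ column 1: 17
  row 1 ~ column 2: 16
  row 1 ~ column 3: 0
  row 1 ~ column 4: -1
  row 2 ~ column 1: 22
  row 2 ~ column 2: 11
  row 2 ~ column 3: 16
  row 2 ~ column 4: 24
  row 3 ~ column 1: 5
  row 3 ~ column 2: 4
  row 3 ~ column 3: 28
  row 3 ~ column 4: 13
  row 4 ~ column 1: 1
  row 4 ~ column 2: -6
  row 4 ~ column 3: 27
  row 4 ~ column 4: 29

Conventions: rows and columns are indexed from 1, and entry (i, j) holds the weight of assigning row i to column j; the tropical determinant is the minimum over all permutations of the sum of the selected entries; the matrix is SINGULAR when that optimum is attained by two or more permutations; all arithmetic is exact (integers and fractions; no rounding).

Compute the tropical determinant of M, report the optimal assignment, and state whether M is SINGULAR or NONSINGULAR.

σ = (1, 2, 3, 4): 17 + 11 + 28 + 29 = 85
σ = (1, 2, 4, 3): 17 + 11 + 13 + 27 = 68
σ = (1, 3, 2, 4): 17 + 16 + 4 + 29 = 66
σ = (1, 3, 4, 2): 17 + 16 + 13 + (-6) = 40
σ = (1, 4, 2, 3): 17 + 24 + 4 + 27 = 72
σ = (1, 4, 3, 2): 17 + 24 + 28 + (-6) = 63
σ = (2, 1, 3, 4): 16 + 22 + 28 + 29 = 95
σ = (2, 1, 4, 3): 16 + 22 + 13 + 27 = 78
σ = (2, 3, 1, 4): 16 + 16 + 5 + 29 = 66
σ = (2, 3, 4, 1): 16 + 16 + 13 + 1 = 46
σ = (2, 4, 1, 3): 16 + 24 + 5 + 27 = 72
σ = (2, 4, 3, 1): 16 + 24 + 28 + 1 = 69
σ = (3, 1, 2, 4): 0 + 22 + 4 + 29 = 55
σ = (3, 1, 4, 2): 0 + 22 + 13 + (-6) = 29
σ = (3, 2, 1, 4): 0 + 11 + 5 + 29 = 45
σ = (3, 2, 4, 1): 0 + 11 + 13 + 1 = 25
σ = (3, 4, 1, 2): 0 + 24 + 5 + (-6) = 23
σ = (3, 4, 2, 1): 0 + 24 + 4 + 1 = 29
σ = (4, 1, 2, 3): (-1) + 22 + 4 + 27 = 52
σ = (4, 1, 3, 2): (-1) + 22 + 28 + (-6) = 43
σ = (4, 2, 1, 3): (-1) + 11 + 5 + 27 = 42
σ = (4, 2, 3, 1): (-1) + 11 + 28 + 1 = 39
σ = (4, 3, 1, 2): (-1) + 16 + 5 + (-6) = 14
σ = (4, 3, 2, 1): (-1) + 16 + 4 + 1 = 20
Optimal value attained by: σ = (4, 3, 1, 2).
Answer: det⊕(M) = 14; verdict: NONSINGULAR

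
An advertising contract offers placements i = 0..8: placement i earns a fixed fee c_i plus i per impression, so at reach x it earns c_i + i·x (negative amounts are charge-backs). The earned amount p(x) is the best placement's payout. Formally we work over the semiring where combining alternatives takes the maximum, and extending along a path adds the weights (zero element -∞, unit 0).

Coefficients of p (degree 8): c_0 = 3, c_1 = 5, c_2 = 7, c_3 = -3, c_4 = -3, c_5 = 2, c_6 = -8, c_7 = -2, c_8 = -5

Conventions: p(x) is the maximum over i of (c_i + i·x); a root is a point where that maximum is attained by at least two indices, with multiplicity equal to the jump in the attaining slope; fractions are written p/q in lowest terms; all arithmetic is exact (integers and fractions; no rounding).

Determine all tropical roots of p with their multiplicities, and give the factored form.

hull edge (i=0, c=3) to (i=2, c=7): slope 2, span 2
hull edge (i=2, c=7) to (i=5, c=2): slope -5/3, span 3
hull edge (i=5, c=2) to (i=7, c=-2): slope -2, span 2
hull edge (i=7, c=-2) to (i=8, c=-5): slope -3, span 1
Factored form: p(x) = -5 ⊗ (x ⊕ (-2)) ⊗ (x ⊕ (-2)) ⊗ (x ⊕ 5/3) ⊗ (x ⊕ 5/3) ⊗ (x ⊕ 5/3) ⊗ (x ⊕ 2) ⊗ (x ⊕ 2) ⊗ (x ⊕ 3)
Answer: roots = -2 (mult 2), 5/3 (mult 3), 2 (mult 2), 3 (mult 1)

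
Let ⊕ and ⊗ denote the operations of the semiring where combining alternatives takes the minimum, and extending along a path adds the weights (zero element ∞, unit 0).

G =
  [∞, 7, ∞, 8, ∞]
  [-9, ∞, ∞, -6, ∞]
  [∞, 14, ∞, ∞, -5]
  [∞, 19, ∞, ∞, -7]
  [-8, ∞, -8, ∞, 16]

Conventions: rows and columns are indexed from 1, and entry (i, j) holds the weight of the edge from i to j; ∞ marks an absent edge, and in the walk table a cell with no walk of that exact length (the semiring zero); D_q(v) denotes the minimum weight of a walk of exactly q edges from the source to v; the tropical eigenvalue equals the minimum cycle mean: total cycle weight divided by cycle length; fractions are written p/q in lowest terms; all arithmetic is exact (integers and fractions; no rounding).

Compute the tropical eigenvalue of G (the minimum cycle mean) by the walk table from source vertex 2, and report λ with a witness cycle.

q=0: [∞, 0, ∞, ∞, ∞]
q=1: [-9, ∞, ∞, -6, ∞]
q=2: [∞, -2, ∞, -1, -13]
q=3: [-21, 18, -21, -8, -8]
q=4: [-16, -14, -16, -13, -26]
q=5: [-34, -9, -34, -20, -21]
Optimal cycle mean attained by: cycle 3->5->3, total (-5) + (-8), length 2.
Answer: λ = -13/2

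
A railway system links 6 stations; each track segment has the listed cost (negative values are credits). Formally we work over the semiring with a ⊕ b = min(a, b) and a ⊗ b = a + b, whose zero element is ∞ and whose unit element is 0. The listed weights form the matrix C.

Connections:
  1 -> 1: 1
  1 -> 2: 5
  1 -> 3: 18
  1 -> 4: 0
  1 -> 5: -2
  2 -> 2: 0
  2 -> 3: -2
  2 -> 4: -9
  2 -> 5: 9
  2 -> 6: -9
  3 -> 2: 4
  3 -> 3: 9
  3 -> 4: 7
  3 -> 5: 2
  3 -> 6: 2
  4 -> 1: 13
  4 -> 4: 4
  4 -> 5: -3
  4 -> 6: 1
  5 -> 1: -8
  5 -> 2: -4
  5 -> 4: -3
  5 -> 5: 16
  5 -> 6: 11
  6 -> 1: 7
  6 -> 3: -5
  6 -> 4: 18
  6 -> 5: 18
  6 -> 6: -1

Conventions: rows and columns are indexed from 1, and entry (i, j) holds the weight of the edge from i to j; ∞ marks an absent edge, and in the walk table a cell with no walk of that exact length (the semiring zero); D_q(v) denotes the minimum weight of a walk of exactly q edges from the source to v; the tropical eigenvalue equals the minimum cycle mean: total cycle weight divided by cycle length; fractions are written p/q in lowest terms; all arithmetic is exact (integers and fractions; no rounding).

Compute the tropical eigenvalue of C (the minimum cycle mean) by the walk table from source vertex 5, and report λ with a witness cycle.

q=0: [∞, ∞, ∞, ∞, 0, ∞]
q=1: [-8, -4, ∞, -3, 16, 11]
q=2: [-7, -4, -6, -13, -10, -13]
q=3: [-18, -14, -18, -13, -16, -14]
q=4: [-24, -20, -19, -23, -20, -23]
q=5: [-28, -24, -28, -29, -26, -29]
q=6: [-34, -30, -34, -33, -32, -33]
Optimal cycle mean attained by: cycle 2->4->5->2, total (-9) + (-3) + (-4), length 3.
Answer: λ = -16/3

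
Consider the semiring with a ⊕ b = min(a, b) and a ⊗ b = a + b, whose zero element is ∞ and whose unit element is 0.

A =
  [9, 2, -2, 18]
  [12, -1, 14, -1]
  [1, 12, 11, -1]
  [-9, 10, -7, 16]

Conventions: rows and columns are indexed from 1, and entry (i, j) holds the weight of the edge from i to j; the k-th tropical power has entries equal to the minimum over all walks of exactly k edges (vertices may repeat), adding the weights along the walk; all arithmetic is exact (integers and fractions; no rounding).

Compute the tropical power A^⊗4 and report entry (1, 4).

A^⊗2:
  [-1, 1, 7, -3]
  [-10, -2, -8, -2]
  [-10, 3, -8, 10]
  [-6, -7, -11, -8]
A^⊗3:
  [-12, 0, -10, 0]
  [-11, -8, -12, -9]
  [-7, -8, -12, -9]
  [-17, -8, -15, -12]
A^⊗4:
  [-9, -10, -14, -11]
  [-18, -9, -16, -13]
  [-18, -9, -16, -13]
  [-21, -15, -19, -16]
Key observation: the optimum is the walk 1->3->4->3->4, with weight (-2) + (-1) + (-7) + (-1) = -11.
Optimal value attained by: walk 1->3->4->3->4.
Answer: (A^⊗4)[1][4] = -11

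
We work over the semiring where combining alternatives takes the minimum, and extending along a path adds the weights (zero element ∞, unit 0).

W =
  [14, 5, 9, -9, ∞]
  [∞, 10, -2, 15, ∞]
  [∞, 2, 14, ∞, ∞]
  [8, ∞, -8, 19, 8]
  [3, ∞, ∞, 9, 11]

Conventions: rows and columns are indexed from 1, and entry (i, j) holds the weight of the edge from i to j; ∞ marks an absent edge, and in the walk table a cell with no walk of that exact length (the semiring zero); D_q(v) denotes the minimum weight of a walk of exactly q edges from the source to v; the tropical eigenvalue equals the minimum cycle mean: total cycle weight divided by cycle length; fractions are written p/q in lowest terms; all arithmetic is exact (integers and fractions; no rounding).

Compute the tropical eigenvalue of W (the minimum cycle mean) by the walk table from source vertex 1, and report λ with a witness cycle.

q=0: [0, ∞, ∞, ∞, ∞]
q=1: [14, 5, 9, -9, ∞]
q=2: [-1, 11, -17, 5, -1]
q=3: [2, -15, -3, -10, 10]
q=4: [-2, -5, -18, -7, -2]
q=5: [1, -16, -15, -11, 1]
Optimal cycle mean attained by: cycle 1->4->1, total (-9) + 8, length 2.
Answer: λ = -1/2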